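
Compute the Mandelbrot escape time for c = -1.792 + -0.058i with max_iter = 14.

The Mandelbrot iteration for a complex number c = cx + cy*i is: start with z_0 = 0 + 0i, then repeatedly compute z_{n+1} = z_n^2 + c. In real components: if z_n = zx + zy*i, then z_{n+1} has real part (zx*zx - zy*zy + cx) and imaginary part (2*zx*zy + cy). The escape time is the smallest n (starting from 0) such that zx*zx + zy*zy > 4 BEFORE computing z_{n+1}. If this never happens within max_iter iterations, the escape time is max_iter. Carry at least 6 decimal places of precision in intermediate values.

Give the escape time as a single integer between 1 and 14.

Answer: 7

Derivation:
z_0 = 0 + 0i, c = -1.7920 + -0.0580i
Iter 1: z = -1.7920 + -0.0580i, |z|^2 = 3.2146
Iter 2: z = 1.4159 + 0.1499i, |z|^2 = 2.0272
Iter 3: z = 0.1903 + 0.3664i, |z|^2 = 0.1705
Iter 4: z = -1.8900 + 0.0815i, |z|^2 = 3.5789
Iter 5: z = 1.7736 + -0.3659i, |z|^2 = 3.2796
Iter 6: z = 1.2197 + -1.3560i, |z|^2 = 3.3267
Iter 7: z = -2.1431 + -3.3661i, |z|^2 = 15.9232
Escaped at iteration 7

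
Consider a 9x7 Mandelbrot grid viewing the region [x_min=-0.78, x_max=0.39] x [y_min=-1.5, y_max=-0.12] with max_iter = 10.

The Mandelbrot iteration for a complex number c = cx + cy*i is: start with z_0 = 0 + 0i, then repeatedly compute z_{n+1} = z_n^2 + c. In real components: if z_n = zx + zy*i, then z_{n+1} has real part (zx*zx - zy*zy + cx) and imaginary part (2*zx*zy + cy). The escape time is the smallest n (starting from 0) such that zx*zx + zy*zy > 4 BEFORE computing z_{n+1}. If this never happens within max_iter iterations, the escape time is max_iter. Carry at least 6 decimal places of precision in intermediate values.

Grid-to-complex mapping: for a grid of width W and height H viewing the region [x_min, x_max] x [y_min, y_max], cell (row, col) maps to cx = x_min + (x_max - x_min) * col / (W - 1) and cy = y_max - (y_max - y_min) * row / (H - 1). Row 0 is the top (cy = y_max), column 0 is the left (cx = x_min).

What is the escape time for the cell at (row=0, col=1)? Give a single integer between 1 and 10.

z_0 = 0 + 0i, c = -0.6338 + -0.1200i
Iter 1: z = -0.6338 + -0.1200i, |z|^2 = 0.4160
Iter 2: z = -0.2465 + 0.0321i, |z|^2 = 0.0618
Iter 3: z = -0.5740 + -0.1358i, |z|^2 = 0.3479
Iter 4: z = -0.3227 + 0.0359i, |z|^2 = 0.1054
Iter 5: z = -0.5309 + -0.1432i, |z|^2 = 0.3024
Iter 6: z = -0.3724 + 0.0320i, |z|^2 = 0.1397
Iter 7: z = -0.4961 + -0.1439i, |z|^2 = 0.2668
Iter 8: z = -0.4083 + 0.0227i, |z|^2 = 0.1673
Iter 9: z = -0.4675 + -0.1386i, |z|^2 = 0.2378

Answer: 10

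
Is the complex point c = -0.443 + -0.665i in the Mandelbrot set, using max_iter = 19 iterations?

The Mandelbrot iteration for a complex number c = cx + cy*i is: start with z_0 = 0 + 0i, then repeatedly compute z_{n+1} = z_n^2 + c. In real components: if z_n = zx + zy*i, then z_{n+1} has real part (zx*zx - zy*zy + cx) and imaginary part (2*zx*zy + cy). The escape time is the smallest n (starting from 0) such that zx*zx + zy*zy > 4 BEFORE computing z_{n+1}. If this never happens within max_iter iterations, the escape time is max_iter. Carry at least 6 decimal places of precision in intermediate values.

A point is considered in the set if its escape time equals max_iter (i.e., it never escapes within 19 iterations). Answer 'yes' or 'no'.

Answer: no

Derivation:
z_0 = 0 + 0i, c = -0.4430 + -0.6650i
Iter 1: z = -0.4430 + -0.6650i, |z|^2 = 0.6385
Iter 2: z = -0.6890 + -0.0758i, |z|^2 = 0.4804
Iter 3: z = 0.0259 + -0.5605i, |z|^2 = 0.3149
Iter 4: z = -0.7565 + -0.6941i, |z|^2 = 1.0541
Iter 5: z = -0.3524 + 0.3852i, |z|^2 = 0.2726
Iter 6: z = -0.4672 + -0.9365i, |z|^2 = 1.0953
Iter 7: z = -1.1018 + 0.2100i, |z|^2 = 1.2580
Iter 8: z = 0.7268 + -1.1278i, |z|^2 = 1.8000
Iter 9: z = -1.1866 + -2.3042i, |z|^2 = 6.7176
Escaped at iteration 9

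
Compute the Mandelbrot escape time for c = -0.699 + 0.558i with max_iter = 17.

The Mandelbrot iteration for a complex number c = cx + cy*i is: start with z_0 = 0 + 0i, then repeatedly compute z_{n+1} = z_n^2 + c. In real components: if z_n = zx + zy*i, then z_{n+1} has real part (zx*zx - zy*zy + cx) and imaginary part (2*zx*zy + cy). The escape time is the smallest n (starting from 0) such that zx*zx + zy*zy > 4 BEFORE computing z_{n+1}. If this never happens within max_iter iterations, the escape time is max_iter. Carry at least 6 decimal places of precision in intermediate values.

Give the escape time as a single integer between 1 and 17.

Answer: 6

Derivation:
z_0 = 0 + 0i, c = -0.6990 + 0.5580i
Iter 1: z = -0.6990 + 0.5580i, |z|^2 = 0.8000
Iter 2: z = -0.5218 + -0.2221i, |z|^2 = 0.3216
Iter 3: z = -0.4761 + 0.7898i, |z|^2 = 0.8504
Iter 4: z = -1.0960 + -0.1940i, |z|^2 = 1.2390
Iter 5: z = 0.4647 + 0.9832i, |z|^2 = 1.1827
Iter 6: z = -1.4498 + 1.4718i, |z|^2 = 4.2680
Escaped at iteration 6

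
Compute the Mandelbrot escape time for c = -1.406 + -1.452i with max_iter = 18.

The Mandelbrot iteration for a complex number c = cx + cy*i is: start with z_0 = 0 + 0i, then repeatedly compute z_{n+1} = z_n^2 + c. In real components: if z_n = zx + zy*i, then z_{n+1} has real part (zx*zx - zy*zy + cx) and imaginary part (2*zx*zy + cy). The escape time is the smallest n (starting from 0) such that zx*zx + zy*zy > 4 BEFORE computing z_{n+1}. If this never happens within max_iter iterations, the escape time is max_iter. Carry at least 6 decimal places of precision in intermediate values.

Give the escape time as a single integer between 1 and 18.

Answer: 1

Derivation:
z_0 = 0 + 0i, c = -1.4060 + -1.4520i
Iter 1: z = -1.4060 + -1.4520i, |z|^2 = 4.0851
Escaped at iteration 1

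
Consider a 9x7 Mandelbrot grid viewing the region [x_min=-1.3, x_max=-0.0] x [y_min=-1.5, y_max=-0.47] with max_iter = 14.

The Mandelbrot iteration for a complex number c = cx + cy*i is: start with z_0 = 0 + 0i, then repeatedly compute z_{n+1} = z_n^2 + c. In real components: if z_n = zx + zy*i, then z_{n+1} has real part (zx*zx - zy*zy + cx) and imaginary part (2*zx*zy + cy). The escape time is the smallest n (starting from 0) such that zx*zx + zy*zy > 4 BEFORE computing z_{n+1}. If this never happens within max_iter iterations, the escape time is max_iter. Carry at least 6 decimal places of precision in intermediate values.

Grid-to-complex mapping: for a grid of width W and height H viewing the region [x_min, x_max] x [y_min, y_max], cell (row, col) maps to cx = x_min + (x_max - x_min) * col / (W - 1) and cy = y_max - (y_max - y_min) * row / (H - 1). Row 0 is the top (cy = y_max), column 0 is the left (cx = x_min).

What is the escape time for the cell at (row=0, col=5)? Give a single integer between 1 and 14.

z_0 = 0 + 0i, c = -0.4875 + -0.4700i
Iter 1: z = -0.4875 + -0.4700i, |z|^2 = 0.4586
Iter 2: z = -0.4707 + -0.0117i, |z|^2 = 0.2217
Iter 3: z = -0.2660 + -0.4589i, |z|^2 = 0.2814
Iter 4: z = -0.6273 + -0.2258i, |z|^2 = 0.4446
Iter 5: z = -0.1449 + -0.1867i, |z|^2 = 0.0559
Iter 6: z = -0.5013 + -0.4159i, |z|^2 = 0.4243
Iter 7: z = -0.4091 + -0.0530i, |z|^2 = 0.1702
Iter 8: z = -0.3229 + -0.4266i, |z|^2 = 0.2863
Iter 9: z = -0.5652 + -0.1944i, |z|^2 = 0.3573
Iter 10: z = -0.2058 + -0.2502i, |z|^2 = 0.1049
Iter 11: z = -0.5077 + -0.3670i, |z|^2 = 0.3925
Iter 12: z = -0.3644 + -0.0973i, |z|^2 = 0.1423
Iter 13: z = -0.3642 + -0.3991i, |z|^2 = 0.2919

Answer: 14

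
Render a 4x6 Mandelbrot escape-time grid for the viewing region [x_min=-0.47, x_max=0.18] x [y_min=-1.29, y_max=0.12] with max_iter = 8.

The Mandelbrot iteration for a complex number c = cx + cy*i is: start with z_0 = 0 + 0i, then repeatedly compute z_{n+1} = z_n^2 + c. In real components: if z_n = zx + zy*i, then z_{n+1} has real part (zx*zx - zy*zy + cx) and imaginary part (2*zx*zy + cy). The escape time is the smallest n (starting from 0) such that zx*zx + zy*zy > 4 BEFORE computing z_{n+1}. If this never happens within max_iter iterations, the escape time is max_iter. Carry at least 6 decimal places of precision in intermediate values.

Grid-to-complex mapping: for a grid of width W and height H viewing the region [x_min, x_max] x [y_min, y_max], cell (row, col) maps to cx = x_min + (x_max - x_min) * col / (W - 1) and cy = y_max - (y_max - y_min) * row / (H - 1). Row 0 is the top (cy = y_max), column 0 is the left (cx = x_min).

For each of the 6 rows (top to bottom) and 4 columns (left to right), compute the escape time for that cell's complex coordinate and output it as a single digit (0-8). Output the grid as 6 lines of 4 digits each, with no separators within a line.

(row=0, col=0): c = -0.4700 + 0.1200i → escape time 8
(row=0, col=1): c = -0.2533 + 0.1200i → escape time 8
(row=0, col=2): c = -0.0367 + 0.1200i → escape time 8
(row=0, col=3): c = 0.1800 + 0.1200i → escape time 8
(row=1, col=0): c = -0.4700 + -0.1620i → escape time 8
(row=1, col=1): c = -0.2533 + -0.1620i → escape time 8
(row=1, col=2): c = -0.0367 + -0.1620i → escape time 8
(row=1, col=3): c = 0.1800 + -0.1620i → escape time 8
(row=2, col=0): c = -0.4700 + -0.4440i → escape time 8
(row=2, col=1): c = -0.2533 + -0.4440i → escape time 8
(row=2, col=2): c = -0.0367 + -0.4440i → escape time 8
(row=2, col=3): c = 0.1800 + -0.4440i → escape time 8
(row=3, col=0): c = -0.4700 + -0.7260i → escape time 7
(row=3, col=1): c = -0.2533 + -0.7260i → escape time 8
(row=3, col=2): c = -0.0367 + -0.7260i → escape time 8
(row=3, col=3): c = 0.1800 + -0.7260i → escape time 6
(row=4, col=0): c = -0.4700 + -1.0080i → escape time 4
(row=4, col=1): c = -0.2533 + -1.0080i → escape time 6
(row=4, col=2): c = -0.0367 + -1.0080i → escape time 8
(row=4, col=3): c = 0.1800 + -1.0080i → escape time 4
(row=5, col=0): c = -0.4700 + -1.2900i → escape time 3
(row=5, col=1): c = -0.2533 + -1.2900i → escape time 3
(row=5, col=2): c = -0.0367 + -1.2900i → escape time 2
(row=5, col=3): c = 0.1800 + -1.2900i → escape time 2

Answer: 8888
8888
8888
7886
4684
3322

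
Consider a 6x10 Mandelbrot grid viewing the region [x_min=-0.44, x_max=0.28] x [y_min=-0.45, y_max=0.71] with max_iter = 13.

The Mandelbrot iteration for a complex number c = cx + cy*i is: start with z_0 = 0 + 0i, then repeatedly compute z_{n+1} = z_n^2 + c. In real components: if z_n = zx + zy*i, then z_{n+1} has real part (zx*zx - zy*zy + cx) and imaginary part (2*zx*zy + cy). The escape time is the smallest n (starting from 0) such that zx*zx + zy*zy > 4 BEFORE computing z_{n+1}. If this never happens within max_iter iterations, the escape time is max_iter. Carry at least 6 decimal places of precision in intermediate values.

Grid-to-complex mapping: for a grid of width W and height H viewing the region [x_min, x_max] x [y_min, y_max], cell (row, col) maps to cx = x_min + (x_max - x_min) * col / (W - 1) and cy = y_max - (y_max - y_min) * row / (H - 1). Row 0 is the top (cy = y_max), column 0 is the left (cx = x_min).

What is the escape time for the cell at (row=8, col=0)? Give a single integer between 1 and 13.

Answer: 13

Derivation:
z_0 = 0 + 0i, c = -0.4400 + -0.3211i
Iter 1: z = -0.4400 + -0.3211i, |z|^2 = 0.2967
Iter 2: z = -0.3495 + -0.0385i, |z|^2 = 0.1236
Iter 3: z = -0.3193 + -0.2942i, |z|^2 = 0.1885
Iter 4: z = -0.4246 + -0.1332i, |z|^2 = 0.1980
Iter 5: z = -0.2775 + -0.2080i, |z|^2 = 0.1203
Iter 6: z = -0.4063 + -0.2057i, |z|^2 = 0.2073
Iter 7: z = -0.3173 + -0.1540i, |z|^2 = 0.1244
Iter 8: z = -0.3631 + -0.2234i, |z|^2 = 0.1817
Iter 9: z = -0.3581 + -0.1589i, |z|^2 = 0.1535
Iter 10: z = -0.3370 + -0.2073i, |z|^2 = 0.1566
Iter 11: z = -0.3694 + -0.1814i, |z|^2 = 0.1694
Iter 12: z = -0.3364 + -0.1871i, |z|^2 = 0.1482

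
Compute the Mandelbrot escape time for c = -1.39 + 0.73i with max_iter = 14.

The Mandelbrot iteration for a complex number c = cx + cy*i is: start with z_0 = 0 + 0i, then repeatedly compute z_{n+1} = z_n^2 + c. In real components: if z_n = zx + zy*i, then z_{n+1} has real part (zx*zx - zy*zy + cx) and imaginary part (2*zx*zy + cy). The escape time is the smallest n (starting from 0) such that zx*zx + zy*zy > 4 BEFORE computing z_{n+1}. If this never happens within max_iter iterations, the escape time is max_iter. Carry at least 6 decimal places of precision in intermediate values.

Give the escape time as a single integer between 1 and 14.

Answer: 3

Derivation:
z_0 = 0 + 0i, c = -1.3900 + 0.7300i
Iter 1: z = -1.3900 + 0.7300i, |z|^2 = 2.4650
Iter 2: z = 0.0092 + -1.2994i, |z|^2 = 1.6885
Iter 3: z = -3.0784 + 0.7061i, |z|^2 = 9.9748
Escaped at iteration 3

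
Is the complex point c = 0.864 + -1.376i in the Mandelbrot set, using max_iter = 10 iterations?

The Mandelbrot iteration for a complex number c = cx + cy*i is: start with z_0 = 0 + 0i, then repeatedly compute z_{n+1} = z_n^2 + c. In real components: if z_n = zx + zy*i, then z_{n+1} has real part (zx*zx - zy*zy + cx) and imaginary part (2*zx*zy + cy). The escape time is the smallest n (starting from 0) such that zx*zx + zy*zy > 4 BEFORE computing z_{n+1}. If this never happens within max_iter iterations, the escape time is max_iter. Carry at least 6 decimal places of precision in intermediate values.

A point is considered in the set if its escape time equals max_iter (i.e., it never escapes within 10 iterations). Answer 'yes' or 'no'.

z_0 = 0 + 0i, c = 0.8640 + -1.3760i
Iter 1: z = 0.8640 + -1.3760i, |z|^2 = 2.6399
Iter 2: z = -0.2829 + -3.7537i, |z|^2 = 14.1705
Escaped at iteration 2

Answer: no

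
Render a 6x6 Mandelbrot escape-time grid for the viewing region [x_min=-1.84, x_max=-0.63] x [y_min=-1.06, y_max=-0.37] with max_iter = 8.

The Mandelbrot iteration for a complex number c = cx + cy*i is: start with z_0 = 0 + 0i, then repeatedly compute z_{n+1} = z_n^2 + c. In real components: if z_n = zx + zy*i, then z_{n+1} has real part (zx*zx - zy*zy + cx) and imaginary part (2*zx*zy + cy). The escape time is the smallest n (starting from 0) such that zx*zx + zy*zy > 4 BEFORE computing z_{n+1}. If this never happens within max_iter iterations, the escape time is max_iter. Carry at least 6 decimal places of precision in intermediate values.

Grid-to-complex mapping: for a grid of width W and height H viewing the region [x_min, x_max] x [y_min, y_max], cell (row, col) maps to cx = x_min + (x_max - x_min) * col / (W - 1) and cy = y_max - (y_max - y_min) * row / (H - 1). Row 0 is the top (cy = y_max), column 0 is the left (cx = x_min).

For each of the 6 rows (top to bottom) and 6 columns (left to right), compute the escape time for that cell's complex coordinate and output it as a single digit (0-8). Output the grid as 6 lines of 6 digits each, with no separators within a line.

(row=0, col=0): c = -1.8400 + -0.3700i → escape time 3
(row=0, col=1): c = -1.5980 + -0.3700i → escape time 4
(row=0, col=2): c = -1.3560 + -0.3700i → escape time 6
(row=0, col=3): c = -1.1140 + -0.3700i → escape time 7
(row=0, col=4): c = -0.8720 + -0.3700i → escape time 7
(row=0, col=5): c = -0.6300 + -0.3700i → escape time 8
(row=1, col=0): c = -1.8400 + -0.5080i → escape time 3
(row=1, col=1): c = -1.5980 + -0.5080i → escape time 3
(row=1, col=2): c = -1.3560 + -0.5080i → escape time 3
(row=1, col=3): c = -1.1140 + -0.5080i → escape time 5
(row=1, col=4): c = -0.8720 + -0.5080i → escape time 5
(row=1, col=5): c = -0.6300 + -0.5080i → escape time 8
(row=2, col=0): c = -1.8400 + -0.6460i → escape time 2
(row=2, col=1): c = -1.5980 + -0.6460i → escape time 3
(row=2, col=2): c = -1.3560 + -0.6460i → escape time 3
(row=2, col=3): c = -1.1140 + -0.6460i → escape time 4
(row=2, col=4): c = -0.8720 + -0.6460i → escape time 5
(row=2, col=5): c = -0.6300 + -0.6460i → escape time 8
(row=3, col=0): c = -1.8400 + -0.7840i → escape time 1
(row=3, col=1): c = -1.5980 + -0.7840i → escape time 3
(row=3, col=2): c = -1.3560 + -0.7840i → escape time 3
(row=3, col=3): c = -1.1140 + -0.7840i → escape time 3
(row=3, col=4): c = -0.8720 + -0.7840i → escape time 4
(row=3, col=5): c = -0.6300 + -0.7840i → escape time 4
(row=4, col=0): c = -1.8400 + -0.9220i → escape time 1
(row=4, col=1): c = -1.5980 + -0.9220i → escape time 2
(row=4, col=2): c = -1.3560 + -0.9220i → escape time 3
(row=4, col=3): c = -1.1140 + -0.9220i → escape time 3
(row=4, col=4): c = -0.8720 + -0.9220i → escape time 3
(row=4, col=5): c = -0.6300 + -0.9220i → escape time 4
(row=5, col=0): c = -1.8400 + -1.0600i → escape time 1
(row=5, col=1): c = -1.5980 + -1.0600i → escape time 2
(row=5, col=2): c = -1.3560 + -1.0600i → escape time 3
(row=5, col=3): c = -1.1140 + -1.0600i → escape time 3
(row=5, col=4): c = -0.8720 + -1.0600i → escape time 3
(row=5, col=5): c = -0.6300 + -1.0600i → escape time 3

Answer: 346778
333558
233458
133344
123334
123333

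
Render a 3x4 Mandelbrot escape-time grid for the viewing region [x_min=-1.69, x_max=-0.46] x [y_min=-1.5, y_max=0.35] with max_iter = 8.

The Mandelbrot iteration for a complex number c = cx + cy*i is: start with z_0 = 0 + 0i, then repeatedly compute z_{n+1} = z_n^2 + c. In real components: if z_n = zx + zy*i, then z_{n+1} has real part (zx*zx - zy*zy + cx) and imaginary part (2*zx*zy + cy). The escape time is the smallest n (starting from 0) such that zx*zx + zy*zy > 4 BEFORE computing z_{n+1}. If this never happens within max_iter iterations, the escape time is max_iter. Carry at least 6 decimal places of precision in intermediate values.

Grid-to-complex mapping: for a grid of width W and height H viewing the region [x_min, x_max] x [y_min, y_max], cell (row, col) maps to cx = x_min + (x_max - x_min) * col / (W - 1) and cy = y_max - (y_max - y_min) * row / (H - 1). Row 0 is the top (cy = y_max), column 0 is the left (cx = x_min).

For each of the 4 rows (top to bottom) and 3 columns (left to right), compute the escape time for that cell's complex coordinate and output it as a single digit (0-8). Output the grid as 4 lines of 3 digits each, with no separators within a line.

Answer: 488
488
235
122

Derivation:
(row=0, col=0): c = -1.6900 + 0.3500i → escape time 4
(row=0, col=1): c = -1.0750 + 0.3500i → escape time 8
(row=0, col=2): c = -0.4600 + 0.3500i → escape time 8
(row=1, col=0): c = -1.6900 + -0.2667i → escape time 4
(row=1, col=1): c = -1.0750 + -0.2667i → escape time 8
(row=1, col=2): c = -0.4600 + -0.2667i → escape time 8
(row=2, col=0): c = -1.6900 + -0.8833i → escape time 2
(row=2, col=1): c = -1.0750 + -0.8833i → escape time 3
(row=2, col=2): c = -0.4600 + -0.8833i → escape time 5
(row=3, col=0): c = -1.6900 + -1.5000i → escape time 1
(row=3, col=1): c = -1.0750 + -1.5000i → escape time 2
(row=3, col=2): c = -0.4600 + -1.5000i → escape time 2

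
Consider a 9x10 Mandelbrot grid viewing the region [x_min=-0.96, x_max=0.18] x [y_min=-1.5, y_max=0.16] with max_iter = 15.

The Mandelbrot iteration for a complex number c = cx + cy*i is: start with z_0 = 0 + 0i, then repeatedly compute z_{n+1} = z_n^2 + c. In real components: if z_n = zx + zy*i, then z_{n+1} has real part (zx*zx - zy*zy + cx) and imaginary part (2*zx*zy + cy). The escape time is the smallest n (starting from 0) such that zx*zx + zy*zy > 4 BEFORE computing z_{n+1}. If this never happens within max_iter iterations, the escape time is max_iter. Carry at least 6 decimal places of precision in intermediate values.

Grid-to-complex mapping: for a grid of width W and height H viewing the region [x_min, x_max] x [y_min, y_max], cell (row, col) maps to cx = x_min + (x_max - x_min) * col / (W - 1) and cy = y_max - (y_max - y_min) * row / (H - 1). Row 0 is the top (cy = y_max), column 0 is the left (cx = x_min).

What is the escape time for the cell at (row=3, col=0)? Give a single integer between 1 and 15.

Answer: 7

Derivation:
z_0 = 0 + 0i, c = -0.9600 + -0.3933i
Iter 1: z = -0.9600 + -0.3933i, |z|^2 = 1.0763
Iter 2: z = -0.1931 + 0.3619i, |z|^2 = 0.1682
Iter 3: z = -1.0537 + -0.5331i, |z|^2 = 1.3944
Iter 4: z = -0.1340 + 0.7301i, |z|^2 = 0.5509
Iter 5: z = -1.4750 + -0.5890i, |z|^2 = 2.5226
Iter 6: z = 0.8688 + 1.3442i, |z|^2 = 2.5618
Iter 7: z = -2.0121 + 1.9424i, |z|^2 = 7.8216
Escaped at iteration 7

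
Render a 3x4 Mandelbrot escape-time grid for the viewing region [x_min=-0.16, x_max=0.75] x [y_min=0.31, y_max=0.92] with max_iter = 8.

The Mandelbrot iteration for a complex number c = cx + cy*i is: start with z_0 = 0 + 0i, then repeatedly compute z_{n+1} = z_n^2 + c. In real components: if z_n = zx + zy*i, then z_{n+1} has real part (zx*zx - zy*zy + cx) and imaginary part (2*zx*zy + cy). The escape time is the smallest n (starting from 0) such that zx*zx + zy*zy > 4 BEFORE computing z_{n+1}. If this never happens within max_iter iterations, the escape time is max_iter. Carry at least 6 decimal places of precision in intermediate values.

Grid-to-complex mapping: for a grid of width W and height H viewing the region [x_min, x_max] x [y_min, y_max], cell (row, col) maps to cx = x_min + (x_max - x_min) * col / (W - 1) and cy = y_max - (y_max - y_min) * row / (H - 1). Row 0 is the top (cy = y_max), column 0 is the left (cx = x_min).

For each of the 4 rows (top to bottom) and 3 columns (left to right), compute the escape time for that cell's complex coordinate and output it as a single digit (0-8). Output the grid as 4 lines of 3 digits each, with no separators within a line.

(row=0, col=0): c = -0.1600 + 0.9200i → escape time 8
(row=0, col=1): c = 0.2950 + 0.9200i → escape time 4
(row=0, col=2): c = 0.7500 + 0.9200i → escape time 2
(row=1, col=0): c = -0.1600 + 0.7167i → escape time 8
(row=1, col=1): c = 0.2950 + 0.7167i → escape time 6
(row=1, col=2): c = 0.7500 + 0.7167i → escape time 3
(row=2, col=0): c = -0.1600 + 0.5133i → escape time 8
(row=2, col=1): c = 0.2950 + 0.5133i → escape time 8
(row=2, col=2): c = 0.7500 + 0.5133i → escape time 3
(row=3, col=0): c = -0.1600 + 0.3100i → escape time 8
(row=3, col=1): c = 0.2950 + 0.3100i → escape time 8
(row=3, col=2): c = 0.7500 + 0.3100i → escape time 3

Answer: 842
863
883
883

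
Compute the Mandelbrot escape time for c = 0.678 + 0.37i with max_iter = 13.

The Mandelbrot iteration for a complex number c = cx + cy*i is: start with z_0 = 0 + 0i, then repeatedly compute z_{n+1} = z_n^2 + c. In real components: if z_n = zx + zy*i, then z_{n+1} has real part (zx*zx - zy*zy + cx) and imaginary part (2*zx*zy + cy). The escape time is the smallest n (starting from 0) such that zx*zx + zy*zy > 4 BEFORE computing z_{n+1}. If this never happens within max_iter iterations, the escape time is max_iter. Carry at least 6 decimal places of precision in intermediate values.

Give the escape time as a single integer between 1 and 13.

z_0 = 0 + 0i, c = 0.6780 + 0.3700i
Iter 1: z = 0.6780 + 0.3700i, |z|^2 = 0.5966
Iter 2: z = 1.0008 + 0.8717i, |z|^2 = 1.7615
Iter 3: z = 0.9197 + 2.1148i, |z|^2 = 5.3182
Escaped at iteration 3

Answer: 3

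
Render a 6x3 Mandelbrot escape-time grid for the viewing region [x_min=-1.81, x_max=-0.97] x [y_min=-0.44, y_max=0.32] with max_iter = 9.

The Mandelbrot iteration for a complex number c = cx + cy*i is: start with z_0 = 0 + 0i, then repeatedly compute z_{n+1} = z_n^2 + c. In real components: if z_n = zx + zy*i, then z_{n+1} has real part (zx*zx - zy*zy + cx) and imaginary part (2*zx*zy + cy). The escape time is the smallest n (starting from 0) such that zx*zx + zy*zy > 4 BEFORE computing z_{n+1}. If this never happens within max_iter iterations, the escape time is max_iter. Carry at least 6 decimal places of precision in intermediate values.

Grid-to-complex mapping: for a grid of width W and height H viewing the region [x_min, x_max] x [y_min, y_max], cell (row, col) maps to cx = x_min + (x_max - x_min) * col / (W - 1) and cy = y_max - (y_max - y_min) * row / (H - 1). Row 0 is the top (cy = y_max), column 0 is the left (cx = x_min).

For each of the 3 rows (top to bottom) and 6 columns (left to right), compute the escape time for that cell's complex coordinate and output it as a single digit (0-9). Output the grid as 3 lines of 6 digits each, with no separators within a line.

Answer: 345799
669999
334666

Derivation:
(row=0, col=0): c = -1.8100 + 0.3200i → escape time 3
(row=0, col=1): c = -1.6420 + 0.3200i → escape time 4
(row=0, col=2): c = -1.4740 + 0.3200i → escape time 5
(row=0, col=3): c = -1.3060 + 0.3200i → escape time 7
(row=0, col=4): c = -1.1380 + 0.3200i → escape time 9
(row=0, col=5): c = -0.9700 + 0.3200i → escape time 9
(row=1, col=0): c = -1.8100 + -0.0600i → escape time 6
(row=1, col=1): c = -1.6420 + -0.0600i → escape time 6
(row=1, col=2): c = -1.4740 + -0.0600i → escape time 9
(row=1, col=3): c = -1.3060 + -0.0600i → escape time 9
(row=1, col=4): c = -1.1380 + -0.0600i → escape time 9
(row=1, col=5): c = -0.9700 + -0.0600i → escape time 9
(row=2, col=0): c = -1.8100 + -0.4400i → escape time 3
(row=2, col=1): c = -1.6420 + -0.4400i → escape time 3
(row=2, col=2): c = -1.4740 + -0.4400i → escape time 4
(row=2, col=3): c = -1.3060 + -0.4400i → escape time 6
(row=2, col=4): c = -1.1380 + -0.4400i → escape time 6
(row=2, col=5): c = -0.9700 + -0.4400i → escape time 6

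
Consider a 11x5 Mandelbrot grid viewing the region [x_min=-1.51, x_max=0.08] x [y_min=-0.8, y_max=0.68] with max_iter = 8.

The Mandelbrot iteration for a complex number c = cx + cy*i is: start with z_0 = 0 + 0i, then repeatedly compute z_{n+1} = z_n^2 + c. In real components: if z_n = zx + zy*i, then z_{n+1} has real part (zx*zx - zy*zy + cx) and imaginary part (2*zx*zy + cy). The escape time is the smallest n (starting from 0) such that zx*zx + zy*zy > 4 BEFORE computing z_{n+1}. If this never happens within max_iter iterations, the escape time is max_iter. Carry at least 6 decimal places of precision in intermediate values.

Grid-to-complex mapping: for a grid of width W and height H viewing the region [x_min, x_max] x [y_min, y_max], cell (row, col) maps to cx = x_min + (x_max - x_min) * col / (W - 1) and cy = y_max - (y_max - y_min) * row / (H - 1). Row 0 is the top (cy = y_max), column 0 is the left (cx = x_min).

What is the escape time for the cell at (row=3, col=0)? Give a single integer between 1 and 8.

Answer: 3

Derivation:
z_0 = 0 + 0i, c = -1.5100 + -0.4300i
Iter 1: z = -1.5100 + -0.4300i, |z|^2 = 2.4650
Iter 2: z = 0.5852 + 0.8686i, |z|^2 = 1.0969
Iter 3: z = -1.9220 + 0.5866i, |z|^2 = 4.0382
Escaped at iteration 3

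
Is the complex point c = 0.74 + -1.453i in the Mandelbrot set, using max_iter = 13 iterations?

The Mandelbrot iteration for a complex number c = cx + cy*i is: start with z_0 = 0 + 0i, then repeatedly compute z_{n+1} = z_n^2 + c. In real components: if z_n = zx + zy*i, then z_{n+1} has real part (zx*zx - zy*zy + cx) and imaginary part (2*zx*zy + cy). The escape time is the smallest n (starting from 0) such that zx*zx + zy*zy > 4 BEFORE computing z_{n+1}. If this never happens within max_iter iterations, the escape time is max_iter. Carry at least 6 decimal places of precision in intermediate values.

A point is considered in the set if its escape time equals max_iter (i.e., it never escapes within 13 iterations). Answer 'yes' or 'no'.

Answer: no

Derivation:
z_0 = 0 + 0i, c = 0.7400 + -1.4530i
Iter 1: z = 0.7400 + -1.4530i, |z|^2 = 2.6588
Iter 2: z = -0.8236 + -3.6034i, |z|^2 = 13.6631
Escaped at iteration 2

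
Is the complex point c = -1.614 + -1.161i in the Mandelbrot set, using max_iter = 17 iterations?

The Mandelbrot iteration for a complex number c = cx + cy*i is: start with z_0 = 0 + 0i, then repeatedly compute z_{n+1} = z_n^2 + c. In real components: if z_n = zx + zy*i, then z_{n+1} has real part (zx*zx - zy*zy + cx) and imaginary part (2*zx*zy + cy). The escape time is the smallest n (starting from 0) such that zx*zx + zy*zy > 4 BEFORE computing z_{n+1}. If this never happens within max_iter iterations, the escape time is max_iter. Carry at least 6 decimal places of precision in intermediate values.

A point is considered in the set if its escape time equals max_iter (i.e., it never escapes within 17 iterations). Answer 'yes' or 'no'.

z_0 = 0 + 0i, c = -1.6140 + -1.1610i
Iter 1: z = -1.6140 + -1.1610i, |z|^2 = 3.9529
Iter 2: z = -0.3569 + 2.5867i, |z|^2 = 6.8185
Escaped at iteration 2

Answer: no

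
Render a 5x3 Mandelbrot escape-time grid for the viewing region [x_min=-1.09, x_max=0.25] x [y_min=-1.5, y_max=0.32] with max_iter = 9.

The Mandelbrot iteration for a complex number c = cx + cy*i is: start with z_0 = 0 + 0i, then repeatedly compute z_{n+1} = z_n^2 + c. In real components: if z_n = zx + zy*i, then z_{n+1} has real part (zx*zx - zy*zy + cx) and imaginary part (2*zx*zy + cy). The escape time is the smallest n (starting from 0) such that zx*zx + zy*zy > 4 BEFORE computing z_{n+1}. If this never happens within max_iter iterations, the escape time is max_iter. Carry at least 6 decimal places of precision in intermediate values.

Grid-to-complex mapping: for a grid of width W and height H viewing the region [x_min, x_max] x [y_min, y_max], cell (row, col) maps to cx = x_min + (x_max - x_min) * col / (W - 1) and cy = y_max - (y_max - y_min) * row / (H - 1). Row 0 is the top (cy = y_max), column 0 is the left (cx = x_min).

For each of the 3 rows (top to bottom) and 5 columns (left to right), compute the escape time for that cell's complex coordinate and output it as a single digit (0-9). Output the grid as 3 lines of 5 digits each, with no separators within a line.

Answer: 99999
46999
22222

Derivation:
(row=0, col=0): c = -1.0900 + 0.3200i → escape time 9
(row=0, col=1): c = -0.7550 + 0.3200i → escape time 9
(row=0, col=2): c = -0.4200 + 0.3200i → escape time 9
(row=0, col=3): c = -0.0850 + 0.3200i → escape time 9
(row=0, col=4): c = 0.2500 + 0.3200i → escape time 9
(row=1, col=0): c = -1.0900 + -0.5900i → escape time 4
(row=1, col=1): c = -0.7550 + -0.5900i → escape time 6
(row=1, col=2): c = -0.4200 + -0.5900i → escape time 9
(row=1, col=3): c = -0.0850 + -0.5900i → escape time 9
(row=1, col=4): c = 0.2500 + -0.5900i → escape time 9
(row=2, col=0): c = -1.0900 + -1.5000i → escape time 2
(row=2, col=1): c = -0.7550 + -1.5000i → escape time 2
(row=2, col=2): c = -0.4200 + -1.5000i → escape time 2
(row=2, col=3): c = -0.0850 + -1.5000i → escape time 2
(row=2, col=4): c = 0.2500 + -1.5000i → escape time 2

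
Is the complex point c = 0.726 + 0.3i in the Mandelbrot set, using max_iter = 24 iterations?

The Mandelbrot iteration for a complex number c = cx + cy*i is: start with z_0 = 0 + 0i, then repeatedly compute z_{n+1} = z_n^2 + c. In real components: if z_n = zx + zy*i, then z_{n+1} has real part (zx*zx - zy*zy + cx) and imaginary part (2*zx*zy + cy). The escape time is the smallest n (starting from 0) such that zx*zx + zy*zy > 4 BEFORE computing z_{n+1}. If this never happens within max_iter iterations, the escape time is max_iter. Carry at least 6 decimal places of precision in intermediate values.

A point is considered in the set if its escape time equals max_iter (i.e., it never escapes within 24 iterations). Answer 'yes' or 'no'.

Answer: no

Derivation:
z_0 = 0 + 0i, c = 0.7260 + 0.3000i
Iter 1: z = 0.7260 + 0.3000i, |z|^2 = 0.6171
Iter 2: z = 1.1631 + 0.7356i, |z|^2 = 1.8939
Iter 3: z = 1.5376 + 2.0111i, |z|^2 = 6.4089
Escaped at iteration 3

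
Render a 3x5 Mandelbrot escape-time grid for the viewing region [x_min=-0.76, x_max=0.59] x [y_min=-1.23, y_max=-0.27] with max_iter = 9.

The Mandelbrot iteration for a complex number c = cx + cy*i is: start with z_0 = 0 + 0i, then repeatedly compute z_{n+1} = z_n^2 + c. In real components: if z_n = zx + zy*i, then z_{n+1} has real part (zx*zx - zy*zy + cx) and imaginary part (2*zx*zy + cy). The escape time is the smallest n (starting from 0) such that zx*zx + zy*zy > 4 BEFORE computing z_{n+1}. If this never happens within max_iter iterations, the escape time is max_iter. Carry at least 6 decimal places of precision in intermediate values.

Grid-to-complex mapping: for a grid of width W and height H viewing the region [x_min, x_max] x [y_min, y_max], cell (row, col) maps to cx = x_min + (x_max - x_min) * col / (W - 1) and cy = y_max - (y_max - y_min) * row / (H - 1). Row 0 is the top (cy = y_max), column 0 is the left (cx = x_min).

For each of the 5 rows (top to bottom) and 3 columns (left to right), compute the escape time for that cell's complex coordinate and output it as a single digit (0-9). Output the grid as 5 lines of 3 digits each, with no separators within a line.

Answer: 994
693
493
392
332

Derivation:
(row=0, col=0): c = -0.7600 + -0.2700i → escape time 9
(row=0, col=1): c = -0.0850 + -0.2700i → escape time 9
(row=0, col=2): c = 0.5900 + -0.2700i → escape time 4
(row=1, col=0): c = -0.7600 + -0.5100i → escape time 6
(row=1, col=1): c = -0.0850 + -0.5100i → escape time 9
(row=1, col=2): c = 0.5900 + -0.5100i → escape time 3
(row=2, col=0): c = -0.7600 + -0.7500i → escape time 4
(row=2, col=1): c = -0.0850 + -0.7500i → escape time 9
(row=2, col=2): c = 0.5900 + -0.7500i → escape time 3
(row=3, col=0): c = -0.7600 + -0.9900i → escape time 3
(row=3, col=1): c = -0.0850 + -0.9900i → escape time 9
(row=3, col=2): c = 0.5900 + -0.9900i → escape time 2
(row=4, col=0): c = -0.7600 + -1.2300i → escape time 3
(row=4, col=1): c = -0.0850 + -1.2300i → escape time 3
(row=4, col=2): c = 0.5900 + -1.2300i → escape time 2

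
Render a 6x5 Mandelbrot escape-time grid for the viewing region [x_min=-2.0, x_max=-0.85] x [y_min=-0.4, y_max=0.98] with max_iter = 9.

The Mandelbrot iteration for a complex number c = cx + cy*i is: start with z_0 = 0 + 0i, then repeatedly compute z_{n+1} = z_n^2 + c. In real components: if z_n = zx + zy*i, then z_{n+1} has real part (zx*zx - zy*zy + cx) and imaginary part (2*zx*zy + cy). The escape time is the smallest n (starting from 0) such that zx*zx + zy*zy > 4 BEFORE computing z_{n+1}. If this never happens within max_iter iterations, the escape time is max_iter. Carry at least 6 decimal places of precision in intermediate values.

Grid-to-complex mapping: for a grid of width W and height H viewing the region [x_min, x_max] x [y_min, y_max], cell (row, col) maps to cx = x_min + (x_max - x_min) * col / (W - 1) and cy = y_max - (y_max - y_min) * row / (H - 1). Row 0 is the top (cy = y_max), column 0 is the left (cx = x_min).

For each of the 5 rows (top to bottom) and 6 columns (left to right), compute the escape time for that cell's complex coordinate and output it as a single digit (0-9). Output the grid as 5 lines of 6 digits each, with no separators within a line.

(row=0, col=0): c = -2.0000 + 0.9800i → escape time 1
(row=0, col=1): c = -1.7700 + 0.9800i → escape time 1
(row=0, col=2): c = -1.5400 + 0.9800i → escape time 2
(row=0, col=3): c = -1.3100 + 0.9800i → escape time 3
(row=0, col=4): c = -1.0800 + 0.9800i → escape time 3
(row=0, col=5): c = -0.8500 + 0.9800i → escape time 3
(row=1, col=0): c = -2.0000 + 0.6350i → escape time 1
(row=1, col=1): c = -1.7700 + 0.6350i → escape time 3
(row=1, col=2): c = -1.5400 + 0.6350i → escape time 3
(row=1, col=3): c = -1.3100 + 0.6350i → escape time 3
(row=1, col=4): c = -1.0800 + 0.6350i → escape time 4
(row=1, col=5): c = -0.8500 + 0.6350i → escape time 5
(row=2, col=0): c = -2.0000 + 0.2900i → escape time 1
(row=2, col=1): c = -1.7700 + 0.2900i → escape time 4
(row=2, col=2): c = -1.5400 + 0.2900i → escape time 5
(row=2, col=3): c = -1.3100 + 0.2900i → escape time 7
(row=2, col=4): c = -1.0800 + 0.2900i → escape time 9
(row=2, col=5): c = -0.8500 + 0.2900i → escape time 9
(row=3, col=0): c = -2.0000 + -0.0550i → escape time 1
(row=3, col=1): c = -1.7700 + -0.0550i → escape time 9
(row=3, col=2): c = -1.5400 + -0.0550i → escape time 7
(row=3, col=3): c = -1.3100 + -0.0550i → escape time 9
(row=3, col=4): c = -1.0800 + -0.0550i → escape time 9
(row=3, col=5): c = -0.8500 + -0.0550i → escape time 9
(row=4, col=0): c = -2.0000 + -0.4000i → escape time 1
(row=4, col=1): c = -1.7700 + -0.4000i → escape time 3
(row=4, col=2): c = -1.5400 + -0.4000i → escape time 4
(row=4, col=3): c = -1.3100 + -0.4000i → escape time 6
(row=4, col=4): c = -1.0800 + -0.4000i → escape time 7
(row=4, col=5): c = -0.8500 + -0.4000i → escape time 7

Answer: 112333
133345
145799
197999
134677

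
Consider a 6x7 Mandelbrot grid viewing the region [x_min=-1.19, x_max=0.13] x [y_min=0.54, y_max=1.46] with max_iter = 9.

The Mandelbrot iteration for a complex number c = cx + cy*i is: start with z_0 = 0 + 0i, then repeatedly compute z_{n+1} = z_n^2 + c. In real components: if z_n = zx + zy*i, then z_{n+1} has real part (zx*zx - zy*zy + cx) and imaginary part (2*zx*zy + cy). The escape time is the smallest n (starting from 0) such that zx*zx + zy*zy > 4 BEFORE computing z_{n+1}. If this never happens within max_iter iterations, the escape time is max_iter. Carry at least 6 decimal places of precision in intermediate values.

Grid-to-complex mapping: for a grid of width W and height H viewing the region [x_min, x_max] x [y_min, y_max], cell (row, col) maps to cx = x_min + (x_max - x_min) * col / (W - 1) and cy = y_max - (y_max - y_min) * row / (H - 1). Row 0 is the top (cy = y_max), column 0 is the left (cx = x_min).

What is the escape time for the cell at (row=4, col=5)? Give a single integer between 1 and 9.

z_0 = 0 + 0i, c = 0.1300 + 0.8467i
Iter 1: z = 0.1300 + 0.8467i, |z|^2 = 0.7337
Iter 2: z = -0.5699 + 1.0668i, |z|^2 = 1.4629
Iter 3: z = -0.6832 + -0.3694i, |z|^2 = 0.6032
Iter 4: z = 0.4604 + 1.3514i, |z|^2 = 2.0382
Iter 5: z = -1.4843 + 2.0909i, |z|^2 = 6.5752
Escaped at iteration 5

Answer: 5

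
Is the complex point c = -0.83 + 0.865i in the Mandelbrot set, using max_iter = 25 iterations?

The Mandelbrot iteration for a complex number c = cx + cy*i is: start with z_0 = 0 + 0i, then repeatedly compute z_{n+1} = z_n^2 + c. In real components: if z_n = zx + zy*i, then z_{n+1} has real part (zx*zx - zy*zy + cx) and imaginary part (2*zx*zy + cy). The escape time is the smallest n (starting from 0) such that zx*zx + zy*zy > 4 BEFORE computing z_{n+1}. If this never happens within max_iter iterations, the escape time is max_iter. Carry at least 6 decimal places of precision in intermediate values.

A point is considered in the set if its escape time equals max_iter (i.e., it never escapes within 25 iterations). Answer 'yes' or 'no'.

z_0 = 0 + 0i, c = -0.8300 + 0.8650i
Iter 1: z = -0.8300 + 0.8650i, |z|^2 = 1.4371
Iter 2: z = -0.8893 + -0.5709i, |z|^2 = 1.1168
Iter 3: z = -0.3650 + 1.8804i, |z|^2 = 3.6693
Iter 4: z = -4.2328 + -0.5078i, |z|^2 = 18.1743
Escaped at iteration 4

Answer: no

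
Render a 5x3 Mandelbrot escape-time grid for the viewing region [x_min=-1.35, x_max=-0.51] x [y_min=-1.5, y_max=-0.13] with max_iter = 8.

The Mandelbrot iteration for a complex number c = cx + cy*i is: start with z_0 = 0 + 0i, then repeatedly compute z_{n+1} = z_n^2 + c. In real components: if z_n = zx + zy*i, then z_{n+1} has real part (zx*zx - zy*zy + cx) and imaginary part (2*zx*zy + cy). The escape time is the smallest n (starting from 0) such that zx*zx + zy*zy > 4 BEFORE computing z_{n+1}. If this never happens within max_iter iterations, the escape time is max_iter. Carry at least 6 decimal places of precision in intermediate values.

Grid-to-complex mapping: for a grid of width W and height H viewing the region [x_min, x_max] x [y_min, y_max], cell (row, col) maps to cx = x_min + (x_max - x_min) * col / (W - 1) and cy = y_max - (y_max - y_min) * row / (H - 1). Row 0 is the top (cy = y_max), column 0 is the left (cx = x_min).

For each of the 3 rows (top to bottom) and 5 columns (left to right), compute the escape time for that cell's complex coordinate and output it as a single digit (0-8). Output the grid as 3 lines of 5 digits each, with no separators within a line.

(row=0, col=0): c = -1.3500 + -0.1300i → escape time 8
(row=0, col=1): c = -1.1400 + -0.1300i → escape time 8
(row=0, col=2): c = -0.9300 + -0.1300i → escape time 8
(row=0, col=3): c = -0.7200 + -0.1300i → escape time 8
(row=0, col=4): c = -0.5100 + -0.1300i → escape time 8
(row=1, col=0): c = -1.3500 + -0.8150i → escape time 3
(row=1, col=1): c = -1.1400 + -0.8150i → escape time 3
(row=1, col=2): c = -0.9300 + -0.8150i → escape time 3
(row=1, col=3): c = -0.7200 + -0.8150i → escape time 4
(row=1, col=4): c = -0.5100 + -0.8150i → escape time 5
(row=2, col=0): c = -1.3500 + -1.5000i → escape time 1
(row=2, col=1): c = -1.1400 + -1.5000i → escape time 2
(row=2, col=2): c = -0.9300 + -1.5000i → escape time 2
(row=2, col=3): c = -0.7200 + -1.5000i → escape time 2
(row=2, col=4): c = -0.5100 + -1.5000i → escape time 2

Answer: 88888
33345
12222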